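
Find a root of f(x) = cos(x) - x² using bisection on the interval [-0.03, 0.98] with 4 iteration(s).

f(x) = cos(x) - x²
Initial interval: [-0.03, 0.98]

Iteration 1:
  c_1 = (-0.030000 + 0.980000)/2 = 0.475000
  f(c_1) = f(0.475000) = 0.663668
  f(a) × f(c) ≥ 0, new interval: [0.475000, 0.980000]
Iteration 2:
  c_2 = (0.475000 + 0.980000)/2 = 0.727500
  f(c_2) = f(0.727500) = 0.217583
  f(a) × f(c) ≥ 0, new interval: [0.727500, 0.980000]
Iteration 3:
  c_3 = (0.727500 + 0.980000)/2 = 0.853750
  f(c_3) = f(0.853750) = -0.071728
  f(a) × f(c) < 0, new interval: [0.727500, 0.853750]
Iteration 4:
  c_4 = (0.727500 + 0.853750)/2 = 0.790625
  f(c_4) = f(0.790625) = 0.078313
  f(a) × f(c) ≥ 0, new interval: [0.790625, 0.853750]

After 4 iteration(s), the approximation is c_4 = 0.790625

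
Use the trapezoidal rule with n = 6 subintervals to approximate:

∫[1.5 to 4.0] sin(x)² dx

f(x) = sin(x)²
a = 1.5, b = 4.0, n = 6
h = (b - a)/n = 0.416667

Trapezoidal rule: (h/2)[f(x₀) + 2f(x₁) + 2f(x₂) + ... + f(xₙ)]

x_0 = 1.5000, f(x_0) = 0.994996, coefficient = 1
x_1 = 1.9167, f(x_1) = 0.885068, coefficient = 2
x_2 = 2.3333, f(x_2) = 0.522853, coefficient = 2
x_3 = 2.7500, f(x_3) = 0.145665, coefficient = 2
x_4 = 3.1667, f(x_4) = 0.000629, coefficient = 2
x_5 = 3.5833, f(x_5) = 0.182768, coefficient = 2
x_6 = 4.0000, f(x_6) = 0.572750, coefficient = 1

I ≈ (0.416667/2) × 5.041713 = 1.050357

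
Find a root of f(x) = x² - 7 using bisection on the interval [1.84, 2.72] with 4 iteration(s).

f(x) = x² - 7
Initial interval: [1.84, 2.72]

Iteration 1:
  c_1 = (1.840000 + 2.720000)/2 = 2.280000
  f(c_1) = f(2.280000) = -1.801600
  f(a) × f(c) ≥ 0, new interval: [2.280000, 2.720000]
Iteration 2:
  c_2 = (2.280000 + 2.720000)/2 = 2.500000
  f(c_2) = f(2.500000) = -0.750000
  f(a) × f(c) ≥ 0, new interval: [2.500000, 2.720000]
Iteration 3:
  c_3 = (2.500000 + 2.720000)/2 = 2.610000
  f(c_3) = f(2.610000) = -0.187900
  f(a) × f(c) ≥ 0, new interval: [2.610000, 2.720000]
Iteration 4:
  c_4 = (2.610000 + 2.720000)/2 = 2.665000
  f(c_4) = f(2.665000) = 0.102225
  f(a) × f(c) < 0, new interval: [2.610000, 2.665000]

After 4 iteration(s), the approximation is c_4 = 2.665000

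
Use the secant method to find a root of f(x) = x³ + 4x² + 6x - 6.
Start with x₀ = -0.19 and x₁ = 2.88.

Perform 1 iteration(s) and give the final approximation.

f(x) = x³ + 4x² + 6x - 6
x₀ = -0.19, x₁ = 2.88

Secant formula: x_{n+1} = x_n - f(x_n)(x_n - x_{n-1})/(f(x_n) - f(x_{n-1}))

Iteration 1:
  f(-0.190000) = -7.002459
  f(2.880000) = 68.345472
  x_2 = 2.880000 - 68.345472×(2.880000 - (-0.190000))/(68.345472 - (-7.002459))
       = 0.095310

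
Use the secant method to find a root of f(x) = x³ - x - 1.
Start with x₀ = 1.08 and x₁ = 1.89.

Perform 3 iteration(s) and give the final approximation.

f(x) = x³ - x - 1
x₀ = 1.08, x₁ = 1.89

Secant formula: x_{n+1} = x_n - f(x_n)(x_n - x_{n-1})/(f(x_n) - f(x_{n-1}))

Iteration 1:
  f(1.080000) = -0.820288
  f(1.890000) = 3.861269
  x_2 = 1.890000 - 3.861269×(1.890000 - 1.080000)/(3.861269 - (-0.820288))
       = 1.221926
Iteration 2:
  f(1.890000) = 3.861269
  f(1.221926) = -0.397465
  x_3 = 1.221926 - (-0.397465)×(1.221926 - 1.890000)/(-0.397465 - 3.861269)
       = 1.284277
Iteration 3:
  f(1.221926) = -0.397465
  f(1.284277) = -0.166033
  x_4 = 1.284277 - (-0.166033)×(1.284277 - 1.221926)/(-0.166033 - (-0.397465))
       = 1.329008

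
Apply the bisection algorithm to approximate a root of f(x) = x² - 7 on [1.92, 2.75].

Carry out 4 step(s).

f(x) = x² - 7
Initial interval: [1.92, 2.75]

Iteration 1:
  c_1 = (1.920000 + 2.750000)/2 = 2.335000
  f(c_1) = f(2.335000) = -1.547775
  f(a) × f(c) ≥ 0, new interval: [2.335000, 2.750000]
Iteration 2:
  c_2 = (2.335000 + 2.750000)/2 = 2.542500
  f(c_2) = f(2.542500) = -0.535694
  f(a) × f(c) ≥ 0, new interval: [2.542500, 2.750000]
Iteration 3:
  c_3 = (2.542500 + 2.750000)/2 = 2.646250
  f(c_3) = f(2.646250) = 0.002639
  f(a) × f(c) < 0, new interval: [2.542500, 2.646250]
Iteration 4:
  c_4 = (2.542500 + 2.646250)/2 = 2.594375
  f(c_4) = f(2.594375) = -0.269218
  f(a) × f(c) ≥ 0, new interval: [2.594375, 2.646250]

After 4 iteration(s), the approximation is c_4 = 2.594375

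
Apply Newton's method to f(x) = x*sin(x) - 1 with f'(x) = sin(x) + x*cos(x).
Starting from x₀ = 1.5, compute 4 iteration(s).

f(x) = x*sin(x) - 1
f'(x) = sin(x) + x*cos(x)
x₀ = 1.5

Newton-Raphson formula: x_{n+1} = x_n - f(x_n)/f'(x_n)

Iteration 1:
  f(1.500000) = 0.496242
  f'(1.500000) = 1.103601
  x_1 = 1.500000 - 0.496242/1.103601 = 1.050342
Iteration 2:
  f(1.050342) = -0.088730
  f'(1.050342) = 1.389902
  x_2 = 1.050342 - (-0.088730)/1.389902 = 1.114181
Iteration 3:
  f(1.114181) = 0.000033
  f'(1.114181) = 1.388807
  x_3 = 1.114181 - 0.000033/1.388807 = 1.114157
Iteration 4:
  f(1.114157) = 0.000000
  f'(1.114157) = 1.388809
  x_4 = 1.114157 - 0.000000/1.388809 = 1.114157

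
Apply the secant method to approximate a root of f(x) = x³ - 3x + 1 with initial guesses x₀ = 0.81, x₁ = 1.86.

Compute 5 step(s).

f(x) = x³ - 3x + 1
x₀ = 0.81, x₁ = 1.86

Secant formula: x_{n+1} = x_n - f(x_n)(x_n - x_{n-1})/(f(x_n) - f(x_{n-1}))

Iteration 1:
  f(0.810000) = -0.898559
  f(1.860000) = 1.854856
  x_2 = 1.860000 - 1.854856×(1.860000 - 0.810000)/(1.854856 - (-0.898559))
       = 1.152661
Iteration 2:
  f(1.860000) = 1.854856
  f(1.152661) = -0.926526
  x_3 = 1.152661 - (-0.926526)×(1.152661 - 1.860000)/(-0.926526 - 1.854856)
       = 1.388288
Iteration 3:
  f(1.152661) = -0.926526
  f(1.388288) = -0.489157
  x_4 = 1.388288 - (-0.489157)×(1.388288 - 1.152661)/(-0.489157 - (-0.926526))
       = 1.651815
Iteration 4:
  f(1.388288) = -0.489157
  f(1.651815) = 0.551519
  x_5 = 1.651815 - 0.551519×(1.651815 - 1.388288)/(0.551519 - (-0.489157))
       = 1.512155
Iteration 5:
  f(1.651815) = 0.551519
  f(1.512155) = -0.078751
  x_6 = 1.512155 - (-0.078751)×(1.512155 - 1.651815)/(-0.078751 - 0.551519)
       = 1.529605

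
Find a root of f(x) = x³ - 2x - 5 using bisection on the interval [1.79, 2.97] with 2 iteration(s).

f(x) = x³ - 2x - 5
Initial interval: [1.79, 2.97]

Iteration 1:
  c_1 = (1.790000 + 2.970000)/2 = 2.380000
  f(c_1) = f(2.380000) = 3.721272
  f(a) × f(c) < 0, new interval: [1.790000, 2.380000]
Iteration 2:
  c_2 = (1.790000 + 2.380000)/2 = 2.085000
  f(c_2) = f(2.085000) = -0.106036
  f(a) × f(c) ≥ 0, new interval: [2.085000, 2.380000]

After 2 iteration(s), the approximation is c_2 = 2.085000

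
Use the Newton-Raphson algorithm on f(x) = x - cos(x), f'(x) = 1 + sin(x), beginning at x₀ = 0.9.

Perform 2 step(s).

f(x) = x - cos(x)
f'(x) = 1 + sin(x)
x₀ = 0.9

Newton-Raphson formula: x_{n+1} = x_n - f(x_n)/f'(x_n)

Iteration 1:
  f(0.900000) = 0.278390
  f'(0.900000) = 1.783327
  x_1 = 0.900000 - 0.278390/1.783327 = 0.743893
Iteration 2:
  f(0.743893) = 0.008055
  f'(0.743893) = 1.677158
  x_2 = 0.743893 - 0.008055/1.677158 = 0.739090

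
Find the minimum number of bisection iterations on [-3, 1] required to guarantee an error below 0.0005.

We need (b-a)/2^n ≤ 0.0005
(1 - (-3))/2^n ≤ 0.0005
4/2^n ≤ 0.0005
2^n ≥ 8000
n ≥ log₂(8000) = 12.97
n ≥ 13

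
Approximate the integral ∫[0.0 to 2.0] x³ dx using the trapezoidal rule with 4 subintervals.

f(x) = x³
a = 0.0, b = 2.0, n = 4
h = (b - a)/n = 0.500000

Trapezoidal rule: (h/2)[f(x₀) + 2f(x₁) + 2f(x₂) + ... + f(xₙ)]

x_0 = 0.0000, f(x_0) = 0.000000, coefficient = 1
x_1 = 0.5000, f(x_1) = 0.125000, coefficient = 2
x_2 = 1.0000, f(x_2) = 1.000000, coefficient = 2
x_3 = 1.5000, f(x_3) = 3.375000, coefficient = 2
x_4 = 2.0000, f(x_4) = 8.000000, coefficient = 1

I ≈ (0.500000/2) × 17.000000 = 4.250000
Exact value: 4.000000
Error: 0.250000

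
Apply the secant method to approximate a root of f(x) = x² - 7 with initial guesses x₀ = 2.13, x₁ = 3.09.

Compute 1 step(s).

f(x) = x² - 7
x₀ = 2.13, x₁ = 3.09

Secant formula: x_{n+1} = x_n - f(x_n)(x_n - x_{n-1})/(f(x_n) - f(x_{n-1}))

Iteration 1:
  f(2.130000) = -2.463100
  f(3.090000) = 2.548100
  x_2 = 3.090000 - 2.548100×(3.090000 - 2.130000)/(2.548100 - (-2.463100))
       = 2.601858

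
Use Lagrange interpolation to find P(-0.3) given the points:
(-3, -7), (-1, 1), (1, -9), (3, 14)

Lagrange interpolation formula:
P(x) = Σ yᵢ × Lᵢ(x)
where Lᵢ(x) = Π_{j≠i} (x - xⱼ)/(xᵢ - xⱼ)

L_0(-0.3) = (-0.3 - (-1))/(-3 - (-1)) × (-0.3 - 1)/(-3 - 1) × (-0.3 - 3)/(-3 - 3) = -0.062562
L_1(-0.3) = (-0.3 - (-3))/(-1 - (-3)) × (-0.3 - 1)/(-1 - 1) × (-0.3 - 3)/(-1 - 3) = 0.723938
L_2(-0.3) = (-0.3 - (-3))/(1 - (-3)) × (-0.3 - (-1))/(1 - (-1)) × (-0.3 - 3)/(1 - 3) = 0.389812
L_3(-0.3) = (-0.3 - (-3))/(3 - (-3)) × (-0.3 - (-1))/(3 - (-1)) × (-0.3 - 1)/(3 - 1) = -0.051188

P(-0.3) = (-7)×L_0(-0.3) + 1×L_1(-0.3) + (-9)×L_2(-0.3) + 14×L_3(-0.3)
P(-0.3) = -3.063062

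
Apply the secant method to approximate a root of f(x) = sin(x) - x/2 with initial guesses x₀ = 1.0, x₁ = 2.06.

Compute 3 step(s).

f(x) = sin(x) - x/2
x₀ = 1.0, x₁ = 2.06

Secant formula: x_{n+1} = x_n - f(x_n)(x_n - x_{n-1})/(f(x_n) - f(x_{n-1}))

Iteration 1:
  f(1.000000) = 0.341471
  f(2.060000) = -0.147293
  x_2 = 2.060000 - (-0.147293)×(2.060000 - 1.000000)/(-0.147293 - 0.341471)
       = 1.740561
Iteration 2:
  f(2.060000) = -0.147293
  f(1.740561) = 0.115344
  x_3 = 1.740561 - 0.115344×(1.740561 - 2.060000)/(0.115344 - (-0.147293))
       = 1.880851
Iteration 3:
  f(1.740561) = 0.115344
  f(1.880851) = 0.011891
  x_4 = 1.880851 - 0.011891×(1.880851 - 1.740561)/(0.011891 - 0.115344)
       = 1.896977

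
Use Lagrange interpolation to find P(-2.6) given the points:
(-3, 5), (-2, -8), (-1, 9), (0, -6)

Lagrange interpolation formula:
P(x) = Σ yᵢ × Lᵢ(x)
where Lᵢ(x) = Π_{j≠i} (x - xⱼ)/(xᵢ - xⱼ)

L_0(-2.6) = (-2.6 - (-2))/(-3 - (-2)) × (-2.6 - (-1))/(-3 - (-1)) × (-2.6 - 0)/(-3 - 0) = 0.416000
L_1(-2.6) = (-2.6 - (-3))/(-2 - (-3)) × (-2.6 - (-1))/(-2 - (-1)) × (-2.6 - 0)/(-2 - 0) = 0.832000
L_2(-2.6) = (-2.6 - (-3))/(-1 - (-3)) × (-2.6 - (-2))/(-1 - (-2)) × (-2.6 - 0)/(-1 - 0) = -0.312000
L_3(-2.6) = (-2.6 - (-3))/(0 - (-3)) × (-2.6 - (-2))/(0 - (-2)) × (-2.6 - (-1))/(0 - (-1)) = 0.064000

P(-2.6) = 5×L_0(-2.6) + (-8)×L_1(-2.6) + 9×L_2(-2.6) + (-6)×L_3(-2.6)
P(-2.6) = -7.768000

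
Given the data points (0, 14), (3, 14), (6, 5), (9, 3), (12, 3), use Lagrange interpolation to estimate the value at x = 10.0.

Lagrange interpolation formula:
P(x) = Σ yᵢ × Lᵢ(x)
where Lᵢ(x) = Π_{j≠i} (x - xⱼ)/(xᵢ - xⱼ)

L_0(10.0) = (10.0 - 3)/(0 - 3) × (10.0 - 6)/(0 - 6) × (10.0 - 9)/(0 - 9) × (10.0 - 12)/(0 - 12) = -0.028807
L_1(10.0) = (10.0 - 0)/(3 - 0) × (10.0 - 6)/(3 - 6) × (10.0 - 9)/(3 - 9) × (10.0 - 12)/(3 - 12) = 0.164609
L_2(10.0) = (10.0 - 0)/(6 - 0) × (10.0 - 3)/(6 - 3) × (10.0 - 9)/(6 - 9) × (10.0 - 12)/(6 - 12) = -0.432099
L_3(10.0) = (10.0 - 0)/(9 - 0) × (10.0 - 3)/(9 - 3) × (10.0 - 6)/(9 - 6) × (10.0 - 12)/(9 - 12) = 1.152263
L_4(10.0) = (10.0 - 0)/(12 - 0) × (10.0 - 3)/(12 - 3) × (10.0 - 6)/(12 - 6) × (10.0 - 9)/(12 - 9) = 0.144033

P(10.0) = 14×L_0(10.0) + 14×L_1(10.0) + 5×L_2(10.0) + 3×L_3(10.0) + 3×L_4(10.0)
P(10.0) = 3.629630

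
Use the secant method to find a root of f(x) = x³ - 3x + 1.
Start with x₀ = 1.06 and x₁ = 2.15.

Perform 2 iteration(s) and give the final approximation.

f(x) = x³ - 3x + 1
x₀ = 1.06, x₁ = 2.15

Secant formula: x_{n+1} = x_n - f(x_n)(x_n - x_{n-1})/(f(x_n) - f(x_{n-1}))

Iteration 1:
  f(1.060000) = -0.988984
  f(2.150000) = 4.488375
  x_2 = 2.150000 - 4.488375×(2.150000 - 1.060000)/(4.488375 - (-0.988984))
       = 1.256809
Iteration 2:
  f(2.150000) = 4.488375
  f(1.256809) = -0.785211
  x_3 = 1.256809 - (-0.785211)×(1.256809 - 2.150000)/(-0.785211 - 4.488375)
       = 1.389801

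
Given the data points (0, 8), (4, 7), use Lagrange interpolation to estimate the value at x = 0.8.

Lagrange interpolation formula:
P(x) = Σ yᵢ × Lᵢ(x)
where Lᵢ(x) = Π_{j≠i} (x - xⱼ)/(xᵢ - xⱼ)

L_0(0.8) = (0.8 - 4)/(0 - 4) = 0.800000
L_1(0.8) = (0.8 - 0)/(4 - 0) = 0.200000

P(0.8) = 8×L_0(0.8) + 7×L_1(0.8)
P(0.8) = 7.800000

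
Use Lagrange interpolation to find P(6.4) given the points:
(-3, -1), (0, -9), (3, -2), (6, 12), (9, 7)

Lagrange interpolation formula:
P(x) = Σ yᵢ × Lᵢ(x)
where Lᵢ(x) = Π_{j≠i} (x - xⱼ)/(xᵢ - xⱼ)

L_0(6.4) = (6.4 - 0)/(-3 - 0) × (6.4 - 3)/(-3 - 3) × (6.4 - 6)/(-3 - 6) × (6.4 - 9)/(-3 - 9) = -0.011641
L_1(6.4) = (6.4 - (-3))/(0 - (-3)) × (6.4 - 3)/(0 - 3) × (6.4 - 6)/(0 - 6) × (6.4 - 9)/(0 - 9) = 0.068392
L_2(6.4) = (6.4 - (-3))/(3 - (-3)) × (6.4 - 0)/(3 - 0) × (6.4 - 6)/(3 - 6) × (6.4 - 9)/(3 - 9) = -0.193106
L_3(6.4) = (6.4 - (-3))/(6 - (-3)) × (6.4 - 0)/(6 - 0) × (6.4 - 3)/(6 - 3) × (6.4 - 9)/(6 - 9) = 1.094268
L_4(6.4) = (6.4 - (-3))/(9 - (-3)) × (6.4 - 0)/(9 - 0) × (6.4 - 3)/(9 - 3) × (6.4 - 6)/(9 - 6) = 0.042087

P(6.4) = (-1)×L_0(6.4) + (-9)×L_1(6.4) + (-2)×L_2(6.4) + 12×L_3(6.4) + 7×L_4(6.4)
P(6.4) = 13.208158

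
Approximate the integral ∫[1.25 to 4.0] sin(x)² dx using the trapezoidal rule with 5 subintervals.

f(x) = sin(x)²
a = 1.25, b = 4.0, n = 5
h = (b - a)/n = 0.550000

Trapezoidal rule: (h/2)[f(x₀) + 2f(x₁) + 2f(x₂) + ... + f(xₙ)]

x_0 = 1.2500, f(x_0) = 0.900572, coefficient = 1
x_1 = 1.8000, f(x_1) = 0.948379, coefficient = 2
x_2 = 2.3500, f(x_2) = 0.506194, coefficient = 2
x_3 = 2.9000, f(x_3) = 0.057240, coefficient = 2
x_4 = 3.4500, f(x_4) = 0.092137, coefficient = 2
x_5 = 4.0000, f(x_5) = 0.572750, coefficient = 1

I ≈ (0.550000/2) × 4.681224 = 1.287337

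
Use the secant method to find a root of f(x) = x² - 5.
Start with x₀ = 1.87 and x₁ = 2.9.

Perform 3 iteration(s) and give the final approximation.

f(x) = x² - 5
x₀ = 1.87, x₁ = 2.9

Secant formula: x_{n+1} = x_n - f(x_n)(x_n - x_{n-1})/(f(x_n) - f(x_{n-1}))

Iteration 1:
  f(1.870000) = -1.503100
  f(2.900000) = 3.410000
  x_2 = 2.900000 - 3.410000×(2.900000 - 1.870000)/(3.410000 - (-1.503100))
       = 2.185115
Iteration 2:
  f(2.900000) = 3.410000
  f(2.185115) = -0.225271
  x_3 = 2.185115 - (-0.225271)×(2.185115 - 2.900000)/(-0.225271 - 3.410000)
       = 2.229415
Iteration 3:
  f(2.185115) = -0.225271
  f(2.229415) = -0.029707
  x_4 = 2.229415 - (-0.029707)×(2.229415 - 2.185115)/(-0.029707 - (-0.225271))
       = 2.236145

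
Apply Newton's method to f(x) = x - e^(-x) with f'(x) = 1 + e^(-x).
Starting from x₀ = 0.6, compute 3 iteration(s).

f(x) = x - e^(-x)
f'(x) = 1 + e^(-x)
x₀ = 0.6

Newton-Raphson formula: x_{n+1} = x_n - f(x_n)/f'(x_n)

Iteration 1:
  f(0.600000) = 0.051188
  f'(0.600000) = 1.548812
  x_1 = 0.600000 - 0.051188/1.548812 = 0.566950
Iteration 2:
  f(0.566950) = -0.000303
  f'(0.566950) = 1.567253
  x_2 = 0.566950 - (-0.000303)/1.567253 = 0.567143
Iteration 3:
  f(0.567143) = 0.000000
  f'(0.567143) = 1.567143
  x_3 = 0.567143 - 0.000000/1.567143 = 0.567143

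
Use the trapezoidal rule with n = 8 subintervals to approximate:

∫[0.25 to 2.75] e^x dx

f(x) = e^x
a = 0.25, b = 2.75, n = 8
h = (b - a)/n = 0.312500

Trapezoidal rule: (h/2)[f(x₀) + 2f(x₁) + 2f(x₂) + ... + f(xₙ)]

x_0 = 0.2500, f(x_0) = 1.284025, coefficient = 1
x_1 = 0.5625, f(x_1) = 1.755055, coefficient = 2
x_2 = 0.8750, f(x_2) = 2.398875, coefficient = 2
x_3 = 1.1875, f(x_3) = 3.278874, coefficient = 2
x_4 = 1.5000, f(x_4) = 4.481689, coefficient = 2
x_5 = 1.8125, f(x_5) = 6.125743, coefficient = 2
x_6 = 2.1250, f(x_6) = 8.372897, coefficient = 2
x_7 = 2.4375, f(x_7) = 11.444394, coefficient = 2
x_8 = 2.7500, f(x_8) = 15.642632, coefficient = 1

I ≈ (0.312500/2) × 92.641711 = 14.475267
Exact value: 14.358606
Error: 0.116661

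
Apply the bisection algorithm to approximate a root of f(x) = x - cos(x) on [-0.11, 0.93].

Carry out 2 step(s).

f(x) = x - cos(x)
Initial interval: [-0.11, 0.93]

Iteration 1:
  c_1 = (-0.110000 + 0.930000)/2 = 0.410000
  f(c_1) = f(0.410000) = -0.507121
  f(a) × f(c) ≥ 0, new interval: [0.410000, 0.930000]
Iteration 2:
  c_2 = (0.410000 + 0.930000)/2 = 0.670000
  f(c_2) = f(0.670000) = -0.113822
  f(a) × f(c) ≥ 0, new interval: [0.670000, 0.930000]

After 2 iteration(s), the approximation is c_2 = 0.670000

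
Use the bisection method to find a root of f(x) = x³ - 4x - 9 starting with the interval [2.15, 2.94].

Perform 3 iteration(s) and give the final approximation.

f(x) = x³ - 4x - 9
Initial interval: [2.15, 2.94]

Iteration 1:
  c_1 = (2.150000 + 2.940000)/2 = 2.545000
  f(c_1) = f(2.545000) = -2.695971
  f(a) × f(c) ≥ 0, new interval: [2.545000, 2.940000]
Iteration 2:
  c_2 = (2.545000 + 2.940000)/2 = 2.742500
  f(c_2) = f(2.742500) = 0.657182
  f(a) × f(c) < 0, new interval: [2.545000, 2.742500]
Iteration 3:
  c_3 = (2.545000 + 2.742500)/2 = 2.643750
  f(c_3) = f(2.643750) = -1.096737
  f(a) × f(c) ≥ 0, new interval: [2.643750, 2.742500]

After 3 iteration(s), the approximation is c_3 = 2.643750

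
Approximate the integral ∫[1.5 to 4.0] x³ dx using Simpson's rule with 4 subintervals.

f(x) = x³
a = 1.5, b = 4.0, n = 4
h = (b - a)/n = 0.625000

Simpson's rule: (h/3)[f(x₀) + 4f(x₁) + 2f(x₂) + ... + f(xₙ)]

x_0 = 1.5000, f(x_0) = 3.375000, coefficient = 1
x_1 = 2.1250, f(x_1) = 9.595703, coefficient = 4
x_2 = 2.7500, f(x_2) = 20.796875, coefficient = 2
x_3 = 3.3750, f(x_3) = 38.443359, coefficient = 4
x_4 = 4.0000, f(x_4) = 64.000000, coefficient = 1

I ≈ (0.625000/3) × 301.125000 = 62.734375
Exact value: 62.734375
Error: 0.000000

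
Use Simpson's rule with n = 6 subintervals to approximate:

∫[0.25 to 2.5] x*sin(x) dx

f(x) = x*sin(x)
a = 0.25, b = 2.5, n = 6
h = (b - a)/n = 0.375000

Simpson's rule: (h/3)[f(x₀) + 4f(x₁) + 2f(x₂) + ... + f(xₙ)]

x_0 = 0.2500, f(x_0) = 0.061851, coefficient = 1
x_1 = 0.6250, f(x_1) = 0.365686, coefficient = 4
x_2 = 1.0000, f(x_2) = 0.841471, coefficient = 2
x_3 = 1.3750, f(x_3) = 1.348728, coefficient = 4
x_4 = 1.7500, f(x_4) = 1.721975, coefficient = 2
x_5 = 2.1250, f(x_5) = 1.806930, coefficient = 4
x_6 = 2.5000, f(x_6) = 1.496180, coefficient = 1

I ≈ (0.375000/3) × 20.770297 = 2.596287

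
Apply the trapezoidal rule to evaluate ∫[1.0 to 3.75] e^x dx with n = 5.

f(x) = e^x
a = 1.0, b = 3.75, n = 5
h = (b - a)/n = 0.550000

Trapezoidal rule: (h/2)[f(x₀) + 2f(x₁) + 2f(x₂) + ... + f(xₙ)]

x_0 = 1.0000, f(x_0) = 2.718282, coefficient = 1
x_1 = 1.5500, f(x_1) = 4.711470, coefficient = 2
x_2 = 2.1000, f(x_2) = 8.166170, coefficient = 2
x_3 = 2.6500, f(x_3) = 14.154039, coefficient = 2
x_4 = 3.2000, f(x_4) = 24.532530, coefficient = 2
x_5 = 3.7500, f(x_5) = 42.521082, coefficient = 1

I ≈ (0.550000/2) × 148.367782 = 40.801140
Exact value: 39.802800
Error: 0.998340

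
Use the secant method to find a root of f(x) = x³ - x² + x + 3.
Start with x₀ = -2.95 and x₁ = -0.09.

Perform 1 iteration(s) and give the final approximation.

f(x) = x³ - x² + x + 3
x₀ = -2.95, x₁ = -0.09

Secant formula: x_{n+1} = x_n - f(x_n)(x_n - x_{n-1})/(f(x_n) - f(x_{n-1}))

Iteration 1:
  f(-2.950000) = -34.324875
  f(-0.090000) = 2.901171
  x_2 = -0.090000 - 2.901171×(-0.090000 - (-2.950000))/(2.901171 - (-34.324875))
       = -0.312891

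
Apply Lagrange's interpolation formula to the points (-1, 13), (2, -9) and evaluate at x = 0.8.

Lagrange interpolation formula:
P(x) = Σ yᵢ × Lᵢ(x)
where Lᵢ(x) = Π_{j≠i} (x - xⱼ)/(xᵢ - xⱼ)

L_0(0.8) = (0.8 - 2)/(-1 - 2) = 0.400000
L_1(0.8) = (0.8 - (-1))/(2 - (-1)) = 0.600000

P(0.8) = 13×L_0(0.8) + (-9)×L_1(0.8)
P(0.8) = -0.200000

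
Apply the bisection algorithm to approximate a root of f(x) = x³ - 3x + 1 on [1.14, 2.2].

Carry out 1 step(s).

f(x) = x³ - 3x + 1
Initial interval: [1.14, 2.2]

Iteration 1:
  c_1 = (1.140000 + 2.200000)/2 = 1.670000
  f(c_1) = f(1.670000) = 0.647463
  f(a) × f(c) < 0, new interval: [1.140000, 1.670000]

After 1 iteration(s), the approximation is c_1 = 1.670000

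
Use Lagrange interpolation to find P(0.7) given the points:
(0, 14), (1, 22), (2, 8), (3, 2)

Lagrange interpolation formula:
P(x) = Σ yᵢ × Lᵢ(x)
where Lᵢ(x) = Π_{j≠i} (x - xⱼ)/(xᵢ - xⱼ)

L_0(0.7) = (0.7 - 1)/(0 - 1) × (0.7 - 2)/(0 - 2) × (0.7 - 3)/(0 - 3) = 0.149500
L_1(0.7) = (0.7 - 0)/(1 - 0) × (0.7 - 2)/(1 - 2) × (0.7 - 3)/(1 - 3) = 1.046500
L_2(0.7) = (0.7 - 0)/(2 - 0) × (0.7 - 1)/(2 - 1) × (0.7 - 3)/(2 - 3) = -0.241500
L_3(0.7) = (0.7 - 0)/(3 - 0) × (0.7 - 1)/(3 - 1) × (0.7 - 2)/(3 - 2) = 0.045500

P(0.7) = 14×L_0(0.7) + 22×L_1(0.7) + 8×L_2(0.7) + 2×L_3(0.7)
P(0.7) = 23.275000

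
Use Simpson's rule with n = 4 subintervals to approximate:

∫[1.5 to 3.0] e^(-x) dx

f(x) = e^(-x)
a = 1.5, b = 3.0, n = 4
h = (b - a)/n = 0.375000

Simpson's rule: (h/3)[f(x₀) + 4f(x₁) + 2f(x₂) + ... + f(xₙ)]

x_0 = 1.5000, f(x_0) = 0.223130, coefficient = 1
x_1 = 1.8750, f(x_1) = 0.153355, coefficient = 4
x_2 = 2.2500, f(x_2) = 0.105399, coefficient = 2
x_3 = 2.6250, f(x_3) = 0.072440, coefficient = 4
x_4 = 3.0000, f(x_4) = 0.049787, coefficient = 1

I ≈ (0.375000/3) × 1.386895 = 0.173362
Exact value: 0.173343
Error: 0.000019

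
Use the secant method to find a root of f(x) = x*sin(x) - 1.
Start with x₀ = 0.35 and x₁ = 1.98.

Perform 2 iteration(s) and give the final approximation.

f(x) = x*sin(x) - 1
x₀ = 0.35, x₁ = 1.98

Secant formula: x_{n+1} = x_n - f(x_n)(x_n - x_{n-1})/(f(x_n) - f(x_{n-1}))

Iteration 1:
  f(0.350000) = -0.879986
  f(1.980000) = 0.816527
  x_2 = 1.980000 - 0.816527×(1.980000 - 0.350000)/(0.816527 - (-0.879986))
       = 1.195485
Iteration 2:
  f(1.980000) = 0.816527
  f(1.195485) = 0.112272
  x_3 = 1.195485 - 0.112272×(1.195485 - 1.980000)/(0.112272 - 0.816527)
       = 1.070418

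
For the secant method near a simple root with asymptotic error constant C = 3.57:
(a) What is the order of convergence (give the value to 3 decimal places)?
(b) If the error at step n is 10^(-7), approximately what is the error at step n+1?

(a) Secant method has superlinear convergence with order φ = (1+√5)/2 ≈ 1.618.
    This means |e_{n+1}| ≈ C|e_n|^1.618.

(b) With |e_n| = 10^(-7) and C = 3.57:
    |e_{n+1}| ≈ 3.57 × (10^(-7))^1.618 = 3.57 × 10^(-11.33)

(a) ≈ 1.618 (golden ratio); (b) |e_{n+1}| ≈ 1.684e-11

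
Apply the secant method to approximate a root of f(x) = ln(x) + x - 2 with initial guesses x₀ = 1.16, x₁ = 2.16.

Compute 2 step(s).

f(x) = ln(x) + x - 2
x₀ = 1.16, x₁ = 2.16

Secant formula: x_{n+1} = x_n - f(x_n)(x_n - x_{n-1})/(f(x_n) - f(x_{n-1}))

Iteration 1:
  f(1.160000) = -0.691580
  f(2.160000) = 0.930108
  x_2 = 2.160000 - 0.930108×(2.160000 - 1.160000)/(0.930108 - (-0.691580))
       = 1.586457
Iteration 2:
  f(2.160000) = 0.930108
  f(1.586457) = 0.047960
  x_3 = 1.586457 - 0.047960×(1.586457 - 2.160000)/(0.047960 - 0.930108)
       = 1.555275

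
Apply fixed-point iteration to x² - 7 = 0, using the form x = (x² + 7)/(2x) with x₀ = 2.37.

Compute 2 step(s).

Equation: x² - 7 = 0
Fixed-point form: x = (x² + 7)/(2x)
x₀ = 2.37

x_1 = g(2.370000) = 2.661793
x_2 = g(2.661793) = 2.645800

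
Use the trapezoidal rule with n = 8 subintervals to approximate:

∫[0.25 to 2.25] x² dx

f(x) = x²
a = 0.25, b = 2.25, n = 8
h = (b - a)/n = 0.250000

Trapezoidal rule: (h/2)[f(x₀) + 2f(x₁) + 2f(x₂) + ... + f(xₙ)]

x_0 = 0.2500, f(x_0) = 0.062500, coefficient = 1
x_1 = 0.5000, f(x_1) = 0.250000, coefficient = 2
x_2 = 0.7500, f(x_2) = 0.562500, coefficient = 2
x_3 = 1.0000, f(x_3) = 1.000000, coefficient = 2
x_4 = 1.2500, f(x_4) = 1.562500, coefficient = 2
x_5 = 1.5000, f(x_5) = 2.250000, coefficient = 2
x_6 = 1.7500, f(x_6) = 3.062500, coefficient = 2
x_7 = 2.0000, f(x_7) = 4.000000, coefficient = 2
x_8 = 2.2500, f(x_8) = 5.062500, coefficient = 1

I ≈ (0.250000/2) × 30.500000 = 3.812500
Exact value: 3.791667
Error: 0.020833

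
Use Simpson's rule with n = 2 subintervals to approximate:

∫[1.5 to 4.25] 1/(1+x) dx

f(x) = 1/(1+x)
a = 1.5, b = 4.25, n = 2
h = (b - a)/n = 1.375000

Simpson's rule: (h/3)[f(x₀) + 4f(x₁) + 2f(x₂) + ... + f(xₙ)]

x_0 = 1.5000, f(x_0) = 0.400000, coefficient = 1
x_1 = 2.8750, f(x_1) = 0.258065, coefficient = 4
x_2 = 4.2500, f(x_2) = 0.190476, coefficient = 1

I ≈ (1.375000/3) × 1.622734 = 0.743753
Exact value: 0.741937
Error: 0.001816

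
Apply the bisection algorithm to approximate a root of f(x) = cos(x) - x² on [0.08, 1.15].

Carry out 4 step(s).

f(x) = cos(x) - x²
Initial interval: [0.08, 1.15]

Iteration 1:
  c_1 = (0.080000 + 1.150000)/2 = 0.615000
  f(c_1) = f(0.615000) = 0.438548
  f(a) × f(c) ≥ 0, new interval: [0.615000, 1.150000]
Iteration 2:
  c_2 = (0.615000 + 1.150000)/2 = 0.882500
  f(c_2) = f(0.882500) = -0.143584
  f(a) × f(c) < 0, new interval: [0.615000, 0.882500]
Iteration 3:
  c_3 = (0.615000 + 0.882500)/2 = 0.748750
  f(c_3) = f(0.748750) = 0.171914
  f(a) × f(c) ≥ 0, new interval: [0.748750, 0.882500]
Iteration 4:
  c_4 = (0.748750 + 0.882500)/2 = 0.815625
  f(c_4) = f(0.815625) = 0.020169
  f(a) × f(c) ≥ 0, new interval: [0.815625, 0.882500]

After 4 iteration(s), the approximation is c_4 = 0.815625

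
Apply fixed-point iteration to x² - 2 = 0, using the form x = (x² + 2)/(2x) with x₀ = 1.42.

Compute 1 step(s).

Equation: x² - 2 = 0
Fixed-point form: x = (x² + 2)/(2x)
x₀ = 1.42

x_1 = g(1.420000) = 1.414225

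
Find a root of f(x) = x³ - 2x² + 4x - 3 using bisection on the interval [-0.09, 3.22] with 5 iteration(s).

f(x) = x³ - 2x² + 4x - 3
Initial interval: [-0.09, 3.22]

Iteration 1:
  c_1 = (-0.090000 + 3.220000)/2 = 1.565000
  f(c_1) = f(1.565000) = 2.194587
  f(a) × f(c) < 0, new interval: [-0.090000, 1.565000]
Iteration 2:
  c_2 = (-0.090000 + 1.565000)/2 = 0.737500
  f(c_2) = f(0.737500) = -0.736682
  f(a) × f(c) ≥ 0, new interval: [0.737500, 1.565000]
Iteration 3:
  c_3 = (0.737500 + 1.565000)/2 = 1.151250
  f(c_3) = f(1.151250) = 0.480087
  f(a) × f(c) < 0, new interval: [0.737500, 1.151250]
Iteration 4:
  c_4 = (0.737500 + 1.151250)/2 = 0.944375
  f(c_4) = f(0.944375) = -0.163953
  f(a) × f(c) ≥ 0, new interval: [0.944375, 1.151250]
Iteration 5:
  c_5 = (0.944375 + 1.151250)/2 = 1.047813
  f(c_5) = f(1.047813) = 0.145833
  f(a) × f(c) < 0, new interval: [0.944375, 1.047813]

After 5 iteration(s), the approximation is c_5 = 1.047813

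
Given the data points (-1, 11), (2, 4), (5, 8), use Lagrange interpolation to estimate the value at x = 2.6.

Lagrange interpolation formula:
P(x) = Σ yᵢ × Lᵢ(x)
where Lᵢ(x) = Π_{j≠i} (x - xⱼ)/(xᵢ - xⱼ)

L_0(2.6) = (2.6 - 2)/(-1 - 2) × (2.6 - 5)/(-1 - 5) = -0.080000
L_1(2.6) = (2.6 - (-1))/(2 - (-1)) × (2.6 - 5)/(2 - 5) = 0.960000
L_2(2.6) = (2.6 - (-1))/(5 - (-1)) × (2.6 - 2)/(5 - 2) = 0.120000

P(2.6) = 11×L_0(2.6) + 4×L_1(2.6) + 8×L_2(2.6)
P(2.6) = 3.920000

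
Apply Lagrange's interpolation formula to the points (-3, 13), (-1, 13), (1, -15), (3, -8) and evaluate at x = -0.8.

Lagrange interpolation formula:
P(x) = Σ yᵢ × Lᵢ(x)
where Lᵢ(x) = Π_{j≠i} (x - xⱼ)/(xᵢ - xⱼ)

L_0(-0.8) = (-0.8 - (-1))/(-3 - (-1)) × (-0.8 - 1)/(-3 - 1) × (-0.8 - 3)/(-3 - 3) = -0.028500
L_1(-0.8) = (-0.8 - (-3))/(-1 - (-3)) × (-0.8 - 1)/(-1 - 1) × (-0.8 - 3)/(-1 - 3) = 0.940500
L_2(-0.8) = (-0.8 - (-3))/(1 - (-3)) × (-0.8 - (-1))/(1 - (-1)) × (-0.8 - 3)/(1 - 3) = 0.104500
L_3(-0.8) = (-0.8 - (-3))/(3 - (-3)) × (-0.8 - (-1))/(3 - (-1)) × (-0.8 - 1)/(3 - 1) = -0.016500

P(-0.8) = 13×L_0(-0.8) + 13×L_1(-0.8) + (-15)×L_2(-0.8) + (-8)×L_3(-0.8)
P(-0.8) = 10.420500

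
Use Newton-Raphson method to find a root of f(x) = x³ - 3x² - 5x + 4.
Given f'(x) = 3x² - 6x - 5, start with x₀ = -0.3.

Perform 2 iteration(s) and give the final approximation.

f(x) = x³ - 3x² - 5x + 4
f'(x) = 3x² - 6x - 5
x₀ = -0.3

Newton-Raphson formula: x_{n+1} = x_n - f(x_n)/f'(x_n)

Iteration 1:
  f(-0.300000) = 5.203000
  f'(-0.300000) = -2.930000
  x_1 = -0.300000 - 5.203000/(-2.930000) = 1.475768
Iteration 2:
  f(1.475768) = -6.698451
  f'(1.475768) = -7.320935
  x_2 = 1.475768 - (-6.698451)/(-7.320935) = 0.560796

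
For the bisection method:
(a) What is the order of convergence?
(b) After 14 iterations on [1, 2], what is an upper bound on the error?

(a) Bisection has linear (order 1) convergence; the error is halved each step.

(b) Error bound = (b-a)/2^n = (2 - 1)/2^{14}
    = 1/2^{14}

(a) 1 (linear); (b) error ≤ 6.10e-05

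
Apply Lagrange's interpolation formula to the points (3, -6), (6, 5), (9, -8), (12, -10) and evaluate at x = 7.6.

Lagrange interpolation formula:
P(x) = Σ yᵢ × Lᵢ(x)
where Lᵢ(x) = Π_{j≠i} (x - xⱼ)/(xᵢ - xⱼ)

L_0(7.6) = (7.6 - 6)/(3 - 6) × (7.6 - 9)/(3 - 9) × (7.6 - 12)/(3 - 12) = -0.060840
L_1(7.6) = (7.6 - 3)/(6 - 3) × (7.6 - 9)/(6 - 9) × (7.6 - 12)/(6 - 12) = 0.524741
L_2(7.6) = (7.6 - 3)/(9 - 3) × (7.6 - 6)/(9 - 6) × (7.6 - 12)/(9 - 12) = 0.599704
L_3(7.6) = (7.6 - 3)/(12 - 3) × (7.6 - 6)/(12 - 6) × (7.6 - 9)/(12 - 9) = -0.063605

P(7.6) = (-6)×L_0(7.6) + 5×L_1(7.6) + (-8)×L_2(7.6) + (-10)×L_3(7.6)
P(7.6) = -1.172840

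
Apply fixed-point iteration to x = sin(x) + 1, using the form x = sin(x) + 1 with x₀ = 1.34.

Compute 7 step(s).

Equation: x = sin(x) + 1
Fixed-point form: x = sin(x) + 1
x₀ = 1.34

x_1 = g(1.340000) = 1.973485
x_2 = g(1.973485) = 1.920011
x_3 = g(1.920011) = 1.939642
x_4 = g(1.939642) = 1.932744
x_5 = g(1.932744) = 1.935209
x_6 = g(1.935209) = 1.934333
x_7 = g(1.934333) = 1.934645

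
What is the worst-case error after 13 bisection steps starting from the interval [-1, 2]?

Bisection error bound: |error| ≤ (b-a)/2^n
|error| ≤ (2 - (-1))/2^13 = 3/2^13
|error| ≤ 0.0003662109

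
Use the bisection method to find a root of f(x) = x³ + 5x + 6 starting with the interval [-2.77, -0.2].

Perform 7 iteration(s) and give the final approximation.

f(x) = x³ + 5x + 6
Initial interval: [-2.77, -0.2]

Iteration 1:
  c_1 = (-2.770000 + (-0.200000))/2 = -1.485000
  f(c_1) = f(-1.485000) = -4.699759
  f(a) × f(c) ≥ 0, new interval: [-1.485000, -0.200000]
Iteration 2:
  c_2 = (-1.485000 + (-0.200000))/2 = -0.842500
  f(c_2) = f(-0.842500) = 1.189488
  f(a) × f(c) < 0, new interval: [-1.485000, -0.842500]
Iteration 3:
  c_3 = (-1.485000 + (-0.842500))/2 = -1.163750
  f(c_3) = f(-1.163750) = -1.394833
  f(a) × f(c) ≥ 0, new interval: [-1.163750, -0.842500]
Iteration 4:
  c_4 = (-1.163750 + (-0.842500))/2 = -1.003125
  f(c_4) = f(-1.003125) = -0.025029
  f(a) × f(c) ≥ 0, new interval: [-1.003125, -0.842500]
Iteration 5:
  c_5 = (-1.003125 + (-0.842500))/2 = -0.922813
  f(c_5) = f(-0.922813) = 0.600086
  f(a) × f(c) < 0, new interval: [-1.003125, -0.922813]
Iteration 6:
  c_6 = (-1.003125 + (-0.922813))/2 = -0.962969
  f(c_6) = f(-0.962969) = 0.292187
  f(a) × f(c) < 0, new interval: [-1.003125, -0.962969]
Iteration 7:
  c_7 = (-1.003125 + (-0.962969))/2 = -0.983047
  f(c_7) = f(-0.983047) = 0.134768
  f(a) × f(c) < 0, new interval: [-1.003125, -0.983047]

After 7 iteration(s), the approximation is c_7 = -0.983047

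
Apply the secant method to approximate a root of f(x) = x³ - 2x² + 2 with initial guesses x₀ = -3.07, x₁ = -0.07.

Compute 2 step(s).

f(x) = x³ - 2x² + 2
x₀ = -3.07, x₁ = -0.07

Secant formula: x_{n+1} = x_n - f(x_n)(x_n - x_{n-1})/(f(x_n) - f(x_{n-1}))

Iteration 1:
  f(-3.070000) = -45.784243
  f(-0.070000) = 1.989857
  x_2 = -0.070000 - 1.989857×(-0.070000 - (-3.070000))/(1.989857 - (-45.784243))
       = -0.194954
Iteration 2:
  f(-0.070000) = 1.989857
  f(-0.194954) = 1.916576
  x_3 = -0.194954 - 1.916576×(-0.194954 - (-0.070000))/(1.916576 - 1.989857)
       = -3.462984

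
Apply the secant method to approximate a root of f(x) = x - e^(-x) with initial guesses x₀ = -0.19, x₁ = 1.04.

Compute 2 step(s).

f(x) = x - e^(-x)
x₀ = -0.19, x₁ = 1.04

Secant formula: x_{n+1} = x_n - f(x_n)(x_n - x_{n-1})/(f(x_n) - f(x_{n-1}))

Iteration 1:
  f(-0.190000) = -1.399250
  f(1.040000) = 0.686545
  x_2 = 1.040000 - 0.686545×(1.040000 - (-0.190000))/(0.686545 - (-1.399250))
       = 0.635142
Iteration 2:
  f(1.040000) = 0.686545
  f(0.635142) = 0.105282
  x_3 = 0.635142 - 0.105282×(0.635142 - 1.040000)/(0.105282 - 0.686545)
       = 0.561812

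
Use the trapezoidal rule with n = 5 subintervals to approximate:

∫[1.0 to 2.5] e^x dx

f(x) = e^x
a = 1.0, b = 2.5, n = 5
h = (b - a)/n = 0.300000

Trapezoidal rule: (h/2)[f(x₀) + 2f(x₁) + 2f(x₂) + ... + f(xₙ)]

x_0 = 1.0000, f(x_0) = 2.718282, coefficient = 1
x_1 = 1.3000, f(x_1) = 3.669297, coefficient = 2
x_2 = 1.6000, f(x_2) = 4.953032, coefficient = 2
x_3 = 1.9000, f(x_3) = 6.685894, coefficient = 2
x_4 = 2.2000, f(x_4) = 9.025013, coefficient = 2
x_5 = 2.5000, f(x_5) = 12.182494, coefficient = 1

I ≈ (0.300000/2) × 63.567250 = 9.535087
Exact value: 9.464212
Error: 0.070875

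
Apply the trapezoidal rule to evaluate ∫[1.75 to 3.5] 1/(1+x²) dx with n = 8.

f(x) = 1/(1+x²)
a = 1.75, b = 3.5, n = 8
h = (b - a)/n = 0.218750

Trapezoidal rule: (h/2)[f(x₀) + 2f(x₁) + 2f(x₂) + ... + f(xₙ)]

x_0 = 1.7500, f(x_0) = 0.246154, coefficient = 1
x_1 = 1.9688, f(x_1) = 0.205087, coefficient = 2
x_2 = 2.1875, f(x_2) = 0.172856, coefficient = 2
x_3 = 2.4062, f(x_3) = 0.147275, coefficient = 2
x_4 = 2.6250, f(x_4) = 0.126733, coefficient = 2
x_5 = 2.8438, f(x_5) = 0.110048, coefficient = 2
x_6 = 3.0625, f(x_6) = 0.096349, coefficient = 2
x_7 = 3.2812, f(x_7) = 0.084986, coefficient = 2
x_8 = 3.5000, f(x_8) = 0.075472, coefficient = 1

I ≈ (0.218750/2) × 2.208294 = 0.241532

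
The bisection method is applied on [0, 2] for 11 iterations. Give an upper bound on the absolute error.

Bisection error bound: |error| ≤ (b-a)/2^n
|error| ≤ (2 - 0)/2^11 = 2/2^11
|error| ≤ 0.0009765625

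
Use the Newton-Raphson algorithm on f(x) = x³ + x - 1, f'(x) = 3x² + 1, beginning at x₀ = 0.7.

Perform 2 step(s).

f(x) = x³ + x - 1
f'(x) = 3x² + 1
x₀ = 0.7

Newton-Raphson formula: x_{n+1} = x_n - f(x_n)/f'(x_n)

Iteration 1:
  f(0.700000) = 0.043000
  f'(0.700000) = 2.470000
  x_1 = 0.700000 - 0.043000/2.470000 = 0.682591
Iteration 2:
  f(0.682591) = 0.000631
  f'(0.682591) = 2.397792
  x_2 = 0.682591 - 0.000631/2.397792 = 0.682328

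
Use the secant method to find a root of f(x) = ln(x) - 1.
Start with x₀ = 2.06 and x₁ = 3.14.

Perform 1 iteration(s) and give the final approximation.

f(x) = ln(x) - 1
x₀ = 2.06, x₁ = 3.14

Secant formula: x_{n+1} = x_n - f(x_n)(x_n - x_{n-1})/(f(x_n) - f(x_{n-1}))

Iteration 1:
  f(2.060000) = -0.277294
  f(3.140000) = 0.144223
  x_2 = 3.140000 - 0.144223×(3.140000 - 2.060000)/(0.144223 - (-0.277294))
       = 2.770476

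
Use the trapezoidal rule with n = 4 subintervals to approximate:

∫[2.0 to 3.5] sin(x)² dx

f(x) = sin(x)²
a = 2.0, b = 3.5, n = 4
h = (b - a)/n = 0.375000

Trapezoidal rule: (h/2)[f(x₀) + 2f(x₁) + 2f(x₂) + ... + f(xₙ)]

x_0 = 2.0000, f(x_0) = 0.826822, coefficient = 1
x_1 = 2.3750, f(x_1) = 0.481199, coefficient = 2
x_2 = 2.7500, f(x_2) = 0.145665, coefficient = 2
x_3 = 3.1250, f(x_3) = 0.000275, coefficient = 2
x_4 = 3.5000, f(x_4) = 0.123049, coefficient = 1

I ≈ (0.375000/2) × 2.204149 = 0.413278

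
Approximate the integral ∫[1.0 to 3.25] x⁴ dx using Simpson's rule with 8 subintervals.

f(x) = x⁴
a = 1.0, b = 3.25, n = 8
h = (b - a)/n = 0.281250

Simpson's rule: (h/3)[f(x₀) + 4f(x₁) + 2f(x₂) + ... + f(xₙ)]

x_0 = 1.0000, f(x_0) = 1.000000, coefficient = 1
x_1 = 1.2812, f(x_1) = 2.694856, coefficient = 4
x_2 = 1.5625, f(x_2) = 5.960464, coefficient = 2
x_3 = 1.8438, f(x_3) = 11.556016, coefficient = 4
x_4 = 2.1250, f(x_4) = 20.390869, coefficient = 2
x_5 = 2.4062, f(x_5) = 33.524552, coefficient = 4
x_6 = 2.6875, f(x_6) = 52.166763, coefficient = 2
x_7 = 2.9688, f(x_7) = 77.677369, coefficient = 4
x_8 = 3.2500, f(x_8) = 111.566406, coefficient = 1

I ≈ (0.281250/3) × 771.413773 = 72.320041
Exact value: 72.318164
Error: 0.001877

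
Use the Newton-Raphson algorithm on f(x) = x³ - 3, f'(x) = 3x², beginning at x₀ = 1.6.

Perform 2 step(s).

f(x) = x³ - 3
f'(x) = 3x²
x₀ = 1.6

Newton-Raphson formula: x_{n+1} = x_n - f(x_n)/f'(x_n)

Iteration 1:
  f(1.600000) = 1.096000
  f'(1.600000) = 7.680000
  x_1 = 1.600000 - 1.096000/7.680000 = 1.457292
Iteration 2:
  f(1.457292) = 0.094849
  f'(1.457292) = 6.371097
  x_2 = 1.457292 - 0.094849/6.371097 = 1.442404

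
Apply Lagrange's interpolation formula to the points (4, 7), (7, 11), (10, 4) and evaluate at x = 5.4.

Lagrange interpolation formula:
P(x) = Σ yᵢ × Lᵢ(x)
where Lᵢ(x) = Π_{j≠i} (x - xⱼ)/(xᵢ - xⱼ)

L_0(5.4) = (5.4 - 7)/(4 - 7) × (5.4 - 10)/(4 - 10) = 0.408889
L_1(5.4) = (5.4 - 4)/(7 - 4) × (5.4 - 10)/(7 - 10) = 0.715556
L_2(5.4) = (5.4 - 4)/(10 - 4) × (5.4 - 7)/(10 - 7) = -0.124444

P(5.4) = 7×L_0(5.4) + 11×L_1(5.4) + 4×L_2(5.4)
P(5.4) = 10.235556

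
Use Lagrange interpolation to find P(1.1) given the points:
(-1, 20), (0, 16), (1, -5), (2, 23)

Lagrange interpolation formula:
P(x) = Σ yᵢ × Lᵢ(x)
where Lᵢ(x) = Π_{j≠i} (x - xⱼ)/(xᵢ - xⱼ)

L_0(1.1) = (1.1 - 0)/(-1 - 0) × (1.1 - 1)/(-1 - 1) × (1.1 - 2)/(-1 - 2) = 0.016500
L_1(1.1) = (1.1 - (-1))/(0 - (-1)) × (1.1 - 1)/(0 - 1) × (1.1 - 2)/(0 - 2) = -0.094500
L_2(1.1) = (1.1 - (-1))/(1 - (-1)) × (1.1 - 0)/(1 - 0) × (1.1 - 2)/(1 - 2) = 1.039500
L_3(1.1) = (1.1 - (-1))/(2 - (-1)) × (1.1 - 0)/(2 - 0) × (1.1 - 1)/(2 - 1) = 0.038500

P(1.1) = 20×L_0(1.1) + 16×L_1(1.1) + (-5)×L_2(1.1) + 23×L_3(1.1)
P(1.1) = -5.494000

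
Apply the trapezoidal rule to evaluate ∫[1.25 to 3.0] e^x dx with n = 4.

f(x) = e^x
a = 1.25, b = 3.0, n = 4
h = (b - a)/n = 0.437500

Trapezoidal rule: (h/2)[f(x₀) + 2f(x₁) + 2f(x₂) + ... + f(xₙ)]

x_0 = 1.2500, f(x_0) = 3.490343, coefficient = 1
x_1 = 1.6875, f(x_1) = 5.405949, coefficient = 2
x_2 = 2.1250, f(x_2) = 8.372897, coefficient = 2
x_3 = 2.5625, f(x_3) = 12.968197, coefficient = 2
x_4 = 3.0000, f(x_4) = 20.085537, coefficient = 1

I ≈ (0.437500/2) × 77.069967 = 16.859055
Exact value: 16.595194
Error: 0.263861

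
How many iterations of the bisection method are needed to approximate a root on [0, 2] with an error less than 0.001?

We need (b-a)/2^n ≤ 0.001
(2 - 0)/2^n ≤ 0.001
2/2^n ≤ 0.001
2^n ≥ 2000
n ≥ log₂(2000) = 10.97
n ≥ 11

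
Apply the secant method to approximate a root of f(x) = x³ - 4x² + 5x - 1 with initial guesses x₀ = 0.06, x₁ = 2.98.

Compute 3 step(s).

f(x) = x³ - 4x² + 5x - 1
x₀ = 0.06, x₁ = 2.98

Secant formula: x_{n+1} = x_n - f(x_n)(x_n - x_{n-1})/(f(x_n) - f(x_{n-1}))

Iteration 1:
  f(0.060000) = -0.714184
  f(2.980000) = 4.841992
  x_2 = 2.980000 - 4.841992×(2.980000 - 0.060000)/(4.841992 - (-0.714184))
       = 0.435333
Iteration 2:
  f(2.980000) = 4.841992
  f(0.435333) = 0.501108
  x_3 = 0.435333 - 0.501108×(0.435333 - 2.980000)/(0.501108 - 4.841992)
       = 0.141579
Iteration 3:
  f(0.435333) = 0.501108
  f(0.141579) = -0.369446
  x_4 = 0.141579 - (-0.369446)×(0.141579 - 0.435333)/(-0.369446 - 0.501108)
       = 0.266242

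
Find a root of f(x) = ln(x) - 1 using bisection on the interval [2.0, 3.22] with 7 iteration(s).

f(x) = ln(x) - 1
Initial interval: [2.0, 3.22]

Iteration 1:
  c_1 = (2.000000 + 3.220000)/2 = 2.610000
  f(c_1) = f(2.610000) = -0.040650
  f(a) × f(c) ≥ 0, new interval: [2.610000, 3.220000]
Iteration 2:
  c_2 = (2.610000 + 3.220000)/2 = 2.915000
  f(c_2) = f(2.915000) = 0.069870
  f(a) × f(c) < 0, new interval: [2.610000, 2.915000]
Iteration 3:
  c_3 = (2.610000 + 2.915000)/2 = 2.762500
  f(c_3) = f(2.762500) = 0.016136
  f(a) × f(c) < 0, new interval: [2.610000, 2.762500]
Iteration 4:
  c_4 = (2.610000 + 2.762500)/2 = 2.686250
  f(c_4) = f(2.686250) = -0.011854
  f(a) × f(c) ≥ 0, new interval: [2.686250, 2.762500]
Iteration 5:
  c_5 = (2.686250 + 2.762500)/2 = 2.724375
  f(c_5) = f(2.724375) = 0.002239
  f(a) × f(c) < 0, new interval: [2.686250, 2.724375]
Iteration 6:
  c_6 = (2.686250 + 2.724375)/2 = 2.705313
  f(c_6) = f(2.705313) = -0.004783
  f(a) × f(c) ≥ 0, new interval: [2.705313, 2.724375]
Iteration 7:
  c_7 = (2.705313 + 2.724375)/2 = 2.714844
  f(c_7) = f(2.714844) = -0.001266
  f(a) × f(c) ≥ 0, new interval: [2.714844, 2.724375]

After 7 iteration(s), the approximation is c_7 = 2.714844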